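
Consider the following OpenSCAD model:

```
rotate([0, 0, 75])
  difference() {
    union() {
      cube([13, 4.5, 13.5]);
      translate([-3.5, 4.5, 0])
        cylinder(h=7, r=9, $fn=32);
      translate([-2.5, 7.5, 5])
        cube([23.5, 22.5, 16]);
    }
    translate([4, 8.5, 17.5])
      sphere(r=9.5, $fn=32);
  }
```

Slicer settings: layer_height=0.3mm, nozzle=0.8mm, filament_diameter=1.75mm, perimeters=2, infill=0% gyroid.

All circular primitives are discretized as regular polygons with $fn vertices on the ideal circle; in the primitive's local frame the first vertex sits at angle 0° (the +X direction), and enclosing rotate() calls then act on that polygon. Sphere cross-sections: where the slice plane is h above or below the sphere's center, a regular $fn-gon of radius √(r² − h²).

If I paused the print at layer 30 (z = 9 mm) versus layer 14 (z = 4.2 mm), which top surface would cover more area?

Layer 30 (z = 9): the cube is present — its section is the full 13×4.5 rectangle (area 58.50 mm²); the cylinder at (-3.5, 4.5) is not intersected at this z (z outside [0, 7]); the cube at (-2.5, 7.5) is present — its section is the full 23.5×22.5 rectangle (area 528.75 mm²); Merging all regions: the 2 present regions are separate (no shared area or edge), so areas and boundary lengths simply add and each stays a separate island — area = 587.25 mm²; the r=9.5 sphere at (4, 8.5) slices to a regular 32-gon of circumradius 4.243 (√(r²−h²) with h=8.5 from center) (area = (32/2)·4.243²·sin(360°/32) = 56.19 mm²); Taking the first minus the rest: starting from that combined region (587.25 mm²), the r=9.5 sphere at (4, 8.5) partially overlaps it — only the 36.89 mm² overlap (of its 56.19 mm²) is removed, clipping the outline — area = 550.36 mm²; (whole slice rotated 75° about Z — lengths, areas and connectivity unchanged). So its area = 550.36 mm². Layer 14 (z = 4.2): the cube is present — its section is the full 13×4.5 rectangle (area 58.50 mm²); the r=9 cylinder at (-3.5, 4.5) gives a regular 32-gon of circumradius 9 (constant along its height) (area = (32/2)·9.000²·sin(360°/32) = 252.84 mm²); the cube at (-2.5, 7.5) is not intersected at this z (z outside [5, 21]); Combining (union): the regions partially overlap — summed areas 311.34 mm² minus the doubly-counted overlap 22.85 mm² gives 288.48 mm² — area = 288.48 mm²; the sphere at (4, 8.5) is not intersected at this z (|z−center|=13.300 > r=9.5); Taking the first minus the rest: none of the subtracted shapes is present at this height, so that combined region is unchanged — area = 288.48 mm²; (rotated 75° about Z; rotation is an isometry so areas/perimeters/island counts are preserved). So its area = 288.48 mm². Layer 30 is larger (550.36 vs 288.48 mm²).

layer 30 (z = 9 mm)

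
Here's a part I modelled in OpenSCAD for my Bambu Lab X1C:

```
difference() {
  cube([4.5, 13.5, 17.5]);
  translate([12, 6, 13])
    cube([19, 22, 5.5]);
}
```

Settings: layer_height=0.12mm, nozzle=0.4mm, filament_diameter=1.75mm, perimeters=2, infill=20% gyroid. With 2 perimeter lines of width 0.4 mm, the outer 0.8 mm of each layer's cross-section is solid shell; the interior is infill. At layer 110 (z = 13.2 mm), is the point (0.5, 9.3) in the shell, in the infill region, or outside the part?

shell

At z = 13.2 mm: the cube is present — its section is the full 4.5×13.5 rectangle; the cube at (12, 6) (footprint 19×22) is included at this height; After the difference (first − rest): starting from the 4.5×13.5 cube, the 19×22 cube at (12, 6) misses the remaining region (no effect) — 1 connected region. Overall, the cross-section is a single solid region. The nearest boundary edge runs (0.00, 0.00)→(0.00, 13.50); distance from the point to it = 0.50 mm. The point is inside the cross-section, 0.50 mm from the nearest boundary — within the 0.8 mm shell band (2 × 0.4).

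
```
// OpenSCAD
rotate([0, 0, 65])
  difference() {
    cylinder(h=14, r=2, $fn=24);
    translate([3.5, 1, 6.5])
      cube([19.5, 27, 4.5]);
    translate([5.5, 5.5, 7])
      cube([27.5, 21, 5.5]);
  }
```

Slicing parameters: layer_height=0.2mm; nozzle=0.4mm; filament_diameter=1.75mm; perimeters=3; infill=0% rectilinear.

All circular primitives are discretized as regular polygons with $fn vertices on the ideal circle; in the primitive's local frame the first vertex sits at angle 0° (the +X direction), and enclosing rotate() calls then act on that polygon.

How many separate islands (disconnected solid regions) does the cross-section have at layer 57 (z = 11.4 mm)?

At z = 11.4 mm: the r=2 cylinder contributes a regular 24-gon of circumradius 2; the cube at (3.5, 1) is absent (z outside [6.5, 11]); the cube at (5.5, 5.5) is present — its section is the full 27.5×21 rectangle; After the difference (first − rest): starting from the r=2 cylinder, the 27.5×21 cube at (5.5, 5.5) misses the remaining region (no effect) — 1 connected region; (whole slice rotated 65° about Z — lengths, areas and connectivity unchanged). Overall, the cross-section is a single solid region. Island count = 1.

1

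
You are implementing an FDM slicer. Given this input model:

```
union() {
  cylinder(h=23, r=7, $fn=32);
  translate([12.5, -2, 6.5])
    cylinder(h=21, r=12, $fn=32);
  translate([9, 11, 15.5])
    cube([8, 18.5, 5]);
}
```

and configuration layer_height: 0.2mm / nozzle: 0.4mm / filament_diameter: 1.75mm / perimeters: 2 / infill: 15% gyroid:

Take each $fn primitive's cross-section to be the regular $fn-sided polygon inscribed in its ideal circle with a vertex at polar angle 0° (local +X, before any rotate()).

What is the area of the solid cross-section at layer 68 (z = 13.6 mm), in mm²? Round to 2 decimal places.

544.69 mm²

At z = 13.6 mm: the r=7 cylinder contributes a regular 32-gon of circumradius 7 (area = (32/2)·7.000²·sin(360°/32) = 152.95 mm²); the r=12 cylinder at (12.5, -2) contributes a regular 32-gon of circumradius 12 (area = (32/2)·12.000²·sin(360°/32) = 449.49 mm²); the cube at (9, 11) is not intersected at this z (z outside [15.5, 20.5]); Combining (union): the regions partially overlap — summed areas 602.44 mm² minus the doubly-counted overlap 57.75 mm² gives 544.69 mm² — area = 544.69 mm². Overall, the cross-section is a single solid region. Net area = 544.69 mm².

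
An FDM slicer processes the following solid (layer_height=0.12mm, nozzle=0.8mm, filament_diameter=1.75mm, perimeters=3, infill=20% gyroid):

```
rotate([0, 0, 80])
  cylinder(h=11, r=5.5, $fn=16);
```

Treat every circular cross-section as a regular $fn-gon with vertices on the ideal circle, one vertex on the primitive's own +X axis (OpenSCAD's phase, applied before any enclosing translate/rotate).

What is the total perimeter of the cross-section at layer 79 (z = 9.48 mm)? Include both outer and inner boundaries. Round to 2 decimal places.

At z = 9.48 mm: the r=5.5 cylinder contributes a regular 16-gon of circumradius 5.5 (perimeter = 2·16·5.500·sin(180°/16) = 34.34 mm); (whole slice rotated 80° about Z — lengths, areas and connectivity unchanged). Overall, the cross-section is a single solid region. Total boundary length (outer) = 34.34 mm.

34.34 mm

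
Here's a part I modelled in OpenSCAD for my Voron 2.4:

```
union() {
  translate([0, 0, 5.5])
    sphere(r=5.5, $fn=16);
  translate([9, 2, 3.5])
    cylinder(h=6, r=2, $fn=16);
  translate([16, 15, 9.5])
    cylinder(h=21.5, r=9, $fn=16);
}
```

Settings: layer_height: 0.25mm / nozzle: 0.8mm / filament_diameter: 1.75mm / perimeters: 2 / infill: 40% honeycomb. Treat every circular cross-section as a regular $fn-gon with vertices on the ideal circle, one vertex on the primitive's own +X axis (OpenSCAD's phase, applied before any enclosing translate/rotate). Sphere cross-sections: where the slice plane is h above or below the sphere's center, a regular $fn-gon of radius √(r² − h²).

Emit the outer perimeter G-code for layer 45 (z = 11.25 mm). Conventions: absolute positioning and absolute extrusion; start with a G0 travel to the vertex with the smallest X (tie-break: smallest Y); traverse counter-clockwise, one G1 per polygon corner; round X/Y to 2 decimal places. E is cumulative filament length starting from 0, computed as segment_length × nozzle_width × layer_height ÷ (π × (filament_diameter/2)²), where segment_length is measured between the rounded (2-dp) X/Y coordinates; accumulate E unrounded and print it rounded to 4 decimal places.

G0 X7.00 Y15.00 Z11.25
G1 X7.69 Y11.56 E0.2917
G1 X9.64 Y8.64 E0.5837
G1 X12.56 Y6.69 E0.8757
G1 X16.00 Y6.00 E1.1674
G1 X19.44 Y6.69 E1.4591
G1 X22.36 Y8.64 E1.7511
G1 X24.31 Y11.56 E2.0431
G1 X25.00 Y15.00 E2.3348
G1 X24.31 Y18.44 E2.6265
G1 X22.36 Y21.36 E2.9185
G1 X19.44 Y23.31 E3.2104
G1 X16.00 Y24.00 E3.5022
G1 X12.56 Y23.31 E3.7939
G1 X9.64 Y21.36 E4.0859
G1 X7.69 Y18.44 E4.3778
G1 X7.00 Y15.00 E4.6696

At z = 11.25 mm: the sphere is absent (|z−center|=5.750 > r=5.5); the cylinder at (9, 2) is not intersected at this z (z outside [3.5, 9.5]); the r=9 cylinder at (16, 15) contributes a regular 16-gon of circumradius 9; Combining (union): only the r=9 cylinder at (16, 15) is present, so the union is just that shape — 1 connected region. The outline is a single polygon with 16 vertices. Extrusion per mm of travel: 0.8 × 0.25 / (π × 0.875²) = 0.083150. Accumulating E over each segment gives final E = 4.6696.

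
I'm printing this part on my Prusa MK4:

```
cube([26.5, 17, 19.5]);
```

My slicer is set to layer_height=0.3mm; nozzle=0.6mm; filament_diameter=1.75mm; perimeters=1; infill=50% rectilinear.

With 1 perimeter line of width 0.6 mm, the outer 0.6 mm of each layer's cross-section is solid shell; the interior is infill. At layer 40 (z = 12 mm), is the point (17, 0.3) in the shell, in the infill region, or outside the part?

At z = 12 mm: the cube is present — its section is the full 26.5×17 rectangle. Overall, the cross-section is a single solid region. The nearest boundary edge runs (0.00, 0.00)→(26.50, 0.00); distance from the point to it = 0.30 mm. The point is inside the cross-section, 0.30 mm from the nearest boundary — within the 0.6 mm shell band (1 × 0.6).

shell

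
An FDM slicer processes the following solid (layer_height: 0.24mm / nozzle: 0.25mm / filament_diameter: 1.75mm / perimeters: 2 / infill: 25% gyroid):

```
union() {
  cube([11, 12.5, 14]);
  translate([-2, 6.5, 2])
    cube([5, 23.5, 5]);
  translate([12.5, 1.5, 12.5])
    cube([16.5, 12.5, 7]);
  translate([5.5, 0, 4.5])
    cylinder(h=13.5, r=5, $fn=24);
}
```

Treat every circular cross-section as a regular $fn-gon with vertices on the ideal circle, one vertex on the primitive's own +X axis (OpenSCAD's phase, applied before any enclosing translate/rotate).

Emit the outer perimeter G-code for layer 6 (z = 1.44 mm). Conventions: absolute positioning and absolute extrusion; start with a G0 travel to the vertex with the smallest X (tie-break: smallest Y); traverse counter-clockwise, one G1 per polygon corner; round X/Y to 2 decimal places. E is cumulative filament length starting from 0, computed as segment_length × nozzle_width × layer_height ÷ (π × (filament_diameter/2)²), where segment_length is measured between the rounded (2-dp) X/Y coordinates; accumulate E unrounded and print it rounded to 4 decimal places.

G0 X0.00 Y0.00 Z1.44
G1 X11.00 Y0.00 E0.2744
G1 X11.00 Y12.50 E0.5862
G1 X0.00 Y12.50 E0.8606
G1 X0.00 Y0.00 E1.1724

At z = 1.44 mm: the cube (footprint 11×12.5) is included at this height; the cube at (-2, 6.5) is not intersected at this z (z outside [2, 7]); the cube at (12.5, 1.5) is absent (z outside [12.5, 19.5]); the cylinder at (5.5, 0) is absent (z outside [4.5, 18]); Merging all regions: only the 11×12.5 cube is present, so the union is just that shape — 1 connected region. The outline is a single polygon with 4 vertices. Extrusion per mm of travel: 0.25 × 0.24 / (π × 0.875²) = 0.024945. Accumulating E over each segment gives final E = 1.1724.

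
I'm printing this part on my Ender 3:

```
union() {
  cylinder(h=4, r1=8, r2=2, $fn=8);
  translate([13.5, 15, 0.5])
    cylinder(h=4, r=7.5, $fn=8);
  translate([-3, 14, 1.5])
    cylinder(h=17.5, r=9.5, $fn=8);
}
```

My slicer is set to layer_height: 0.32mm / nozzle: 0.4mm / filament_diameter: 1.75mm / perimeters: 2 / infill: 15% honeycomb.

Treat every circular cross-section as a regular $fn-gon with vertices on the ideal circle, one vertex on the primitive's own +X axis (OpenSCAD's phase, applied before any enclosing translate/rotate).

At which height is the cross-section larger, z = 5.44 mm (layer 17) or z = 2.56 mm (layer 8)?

Layer 17 (z = 5.44): the cone is not intersected at this z (z outside [0, 4]); the cylinder at (13.5, 15) is not intersected at this z (z outside [0.5, 4.5]); the r=9.5 cylinder at (-3, 14) contributes a regular 8-gon of circumradius 9.5 (area = (8/2)·9.500²·sin(360°/8) = 255.27 mm²); Merging all regions: only the r=9.5 cylinder at (-3, 14) is present, so the union is just that shape — area = 255.27 mm². So its area = 255.27 mm². Layer 8 (z = 2.56): the cone (r1=8→r2=2) has section circumradius 4.160 here — a regular 8-gon (area = (8/2)·4.160²·sin(360°/8) = 48.95 mm²); the r=7.5 cylinder at (13.5, 15) contributes a regular 8-gon of circumradius 7.5 (area = (8/2)·7.500²·sin(360°/8) = 159.10 mm²); the r=9.5 cylinder at (-3, 14) gives a regular 8-gon of circumradius 9.5 (constant along its height) (area = (8/2)·9.500²·sin(360°/8) = 255.27 mm²); Merging all regions: the regions partially overlap — summed areas 463.31 mm² minus the doubly-counted overlap 0.09 mm² gives 463.22 mm² — area = 463.22 mm². So its area = 463.22 mm². Layer 8 is larger (463.22 vs 255.27 mm²).

layer 8 (z = 2.56 mm)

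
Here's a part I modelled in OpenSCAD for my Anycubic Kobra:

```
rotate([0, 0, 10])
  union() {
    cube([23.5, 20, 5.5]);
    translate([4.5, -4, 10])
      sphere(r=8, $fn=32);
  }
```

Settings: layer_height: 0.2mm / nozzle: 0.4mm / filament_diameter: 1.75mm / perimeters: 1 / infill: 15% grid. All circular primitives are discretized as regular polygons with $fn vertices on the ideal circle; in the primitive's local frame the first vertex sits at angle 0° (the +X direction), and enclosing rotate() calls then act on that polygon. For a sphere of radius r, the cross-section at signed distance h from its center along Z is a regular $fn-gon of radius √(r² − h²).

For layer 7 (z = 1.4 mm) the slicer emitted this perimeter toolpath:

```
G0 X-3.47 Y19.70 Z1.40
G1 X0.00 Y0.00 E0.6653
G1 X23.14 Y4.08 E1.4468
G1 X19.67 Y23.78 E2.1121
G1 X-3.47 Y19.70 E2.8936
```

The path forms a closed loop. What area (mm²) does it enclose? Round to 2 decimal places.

470.02 mm²

Apply the shoelace formula to the sequence of (X, Y) vertices; enclosed area = 470.02 mm².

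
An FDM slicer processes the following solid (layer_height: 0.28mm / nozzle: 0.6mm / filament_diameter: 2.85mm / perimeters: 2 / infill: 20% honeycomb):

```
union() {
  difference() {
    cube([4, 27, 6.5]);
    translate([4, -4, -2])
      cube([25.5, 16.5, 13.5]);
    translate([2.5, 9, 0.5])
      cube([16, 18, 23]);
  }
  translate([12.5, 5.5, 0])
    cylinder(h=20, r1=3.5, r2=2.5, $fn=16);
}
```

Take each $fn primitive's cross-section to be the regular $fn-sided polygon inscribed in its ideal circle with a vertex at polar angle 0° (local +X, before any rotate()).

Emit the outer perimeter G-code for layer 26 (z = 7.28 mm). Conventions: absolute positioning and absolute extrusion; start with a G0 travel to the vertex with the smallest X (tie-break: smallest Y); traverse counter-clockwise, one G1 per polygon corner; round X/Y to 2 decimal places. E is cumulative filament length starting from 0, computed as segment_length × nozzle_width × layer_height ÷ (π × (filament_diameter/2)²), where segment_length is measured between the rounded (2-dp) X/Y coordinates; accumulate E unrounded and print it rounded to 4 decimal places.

At z = 7.28 mm: the cube is not intersected at this z (z outside [0, 6.5]); the cube at (4, -4) (footprint 25.5×16.5) is included at this height; the 16×18 cube at (2.5, 9) contributes its full rectangle; Subtracting the remaining from the first: the first operand is absent here, so nothing remains; the cone at (12.5, 5.5) (r1=3.5→r2=2.5) has section circumradius 3.136 here — a regular 16-gon; Merging all regions: only the cone at (12.5, 5.5) is present, so the union is just that shape — 1 connected region. The outline is a single polygon with 16 vertices. Extrusion per mm of travel: 0.6 × 0.28 / (π × 1.425²) = 0.026335. Accumulating E over each segment gives final E = 0.5161.

G0 X9.36 Y5.50 Z7.28
G1 X9.60 Y4.30 E0.0322
G1 X10.28 Y3.28 E0.0645
G1 X11.30 Y2.60 E0.0968
G1 X12.50 Y2.36 E0.1290
G1 X13.70 Y2.60 E0.1612
G1 X14.72 Y3.28 E0.1935
G1 X15.40 Y4.30 E0.2258
G1 X15.64 Y5.50 E0.2580
G1 X15.40 Y6.70 E0.2903
G1 X14.72 Y7.72 E0.3226
G1 X13.70 Y8.40 E0.3548
G1 X12.50 Y8.64 E0.3871
G1 X11.30 Y8.40 E0.4193
G1 X10.28 Y7.72 E0.4516
G1 X9.60 Y6.70 E0.4839
G1 X9.36 Y5.50 E0.5161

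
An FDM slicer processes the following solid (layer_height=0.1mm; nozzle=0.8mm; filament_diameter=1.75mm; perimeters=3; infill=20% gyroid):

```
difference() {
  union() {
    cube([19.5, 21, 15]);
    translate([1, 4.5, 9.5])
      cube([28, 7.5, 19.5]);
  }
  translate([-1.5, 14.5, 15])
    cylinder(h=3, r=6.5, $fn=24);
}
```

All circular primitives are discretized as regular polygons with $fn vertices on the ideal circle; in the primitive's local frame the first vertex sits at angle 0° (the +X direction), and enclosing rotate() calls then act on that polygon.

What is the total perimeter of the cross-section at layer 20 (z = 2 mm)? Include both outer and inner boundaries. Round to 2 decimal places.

81.00 mm

At z = 2 mm: the cube is present — its section is the full 19.5×21 rectangle (perimeter 81.00 mm); the cube at (1, 4.5) is not intersected at this z (z outside [9.5, 29]); Combining (union): only the 19.5×21 cube is present, so the union is just that shape — boundary = 81.00 mm; the cylinder at (-1.5, 14.5) is not intersected at this z (z outside [15, 18]); Taking the first minus the rest: none of the subtracted shapes is present at this height, so the result so far is unchanged — boundary = 81.00 mm. Overall, the cross-section is a single solid region. Total boundary length (outer) = 81.00 mm.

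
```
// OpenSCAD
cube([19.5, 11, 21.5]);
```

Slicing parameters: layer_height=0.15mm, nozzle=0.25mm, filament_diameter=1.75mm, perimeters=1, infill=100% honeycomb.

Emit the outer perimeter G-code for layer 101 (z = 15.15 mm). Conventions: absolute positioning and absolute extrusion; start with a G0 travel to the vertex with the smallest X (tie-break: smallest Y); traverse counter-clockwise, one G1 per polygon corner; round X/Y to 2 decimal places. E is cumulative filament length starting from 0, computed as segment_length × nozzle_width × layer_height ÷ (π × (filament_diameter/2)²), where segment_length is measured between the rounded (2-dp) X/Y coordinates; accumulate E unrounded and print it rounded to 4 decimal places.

G0 X0.00 Y0.00 Z15.15
G1 X19.50 Y0.00 E0.3040
G1 X19.50 Y11.00 E0.4755
G1 X0.00 Y11.00 E0.7795
G1 X0.00 Y0.00 E0.9510

At z = 15.15 mm: the cube (footprint 19.5×11) is included at this height. The outline is a single polygon with 4 vertices. Extrusion per mm of travel: 0.25 × 0.15 / (π × 0.875²) = 0.015591. Accumulating E over each segment gives final E = 0.9510.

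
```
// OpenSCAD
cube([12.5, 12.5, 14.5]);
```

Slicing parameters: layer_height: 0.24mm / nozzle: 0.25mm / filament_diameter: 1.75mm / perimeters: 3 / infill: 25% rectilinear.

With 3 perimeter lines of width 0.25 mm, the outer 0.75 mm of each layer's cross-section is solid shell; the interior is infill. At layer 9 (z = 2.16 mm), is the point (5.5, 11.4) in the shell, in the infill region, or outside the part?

At z = 2.16 mm: the cube (footprint 12.5×12.5) is included at this height. Overall, the cross-section is a single solid region. The nearest boundary edge runs (12.50, 12.50)→(0.00, 12.50); distance from the point to it = 1.10 mm. The point is inside the cross-section and 1.10 mm from the nearest boundary — more than the 0.75 mm shell width (3 × 0.25), so it's in the infill interior.

infill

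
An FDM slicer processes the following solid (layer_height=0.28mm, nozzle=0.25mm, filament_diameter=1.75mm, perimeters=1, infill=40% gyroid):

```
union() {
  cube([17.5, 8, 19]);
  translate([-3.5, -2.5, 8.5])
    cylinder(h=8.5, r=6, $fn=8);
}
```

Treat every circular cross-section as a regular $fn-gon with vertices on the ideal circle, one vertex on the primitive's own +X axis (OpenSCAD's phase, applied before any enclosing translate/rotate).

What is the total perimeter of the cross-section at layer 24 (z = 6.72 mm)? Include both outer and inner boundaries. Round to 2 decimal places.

51.00 mm

At z = 6.72 mm: the 17.5×8 cube contributes its full rectangle (perimeter 51.00 mm); the cylinder at (-3.5, -2.5) does not reach this height (z outside [8.5, 17]); Combining (union): only the 17.5×8 cube is present, so the union is just that shape — boundary = 51.00 mm. Overall, the cross-section is a single solid region. Total boundary length (outer) = 51.00 mm.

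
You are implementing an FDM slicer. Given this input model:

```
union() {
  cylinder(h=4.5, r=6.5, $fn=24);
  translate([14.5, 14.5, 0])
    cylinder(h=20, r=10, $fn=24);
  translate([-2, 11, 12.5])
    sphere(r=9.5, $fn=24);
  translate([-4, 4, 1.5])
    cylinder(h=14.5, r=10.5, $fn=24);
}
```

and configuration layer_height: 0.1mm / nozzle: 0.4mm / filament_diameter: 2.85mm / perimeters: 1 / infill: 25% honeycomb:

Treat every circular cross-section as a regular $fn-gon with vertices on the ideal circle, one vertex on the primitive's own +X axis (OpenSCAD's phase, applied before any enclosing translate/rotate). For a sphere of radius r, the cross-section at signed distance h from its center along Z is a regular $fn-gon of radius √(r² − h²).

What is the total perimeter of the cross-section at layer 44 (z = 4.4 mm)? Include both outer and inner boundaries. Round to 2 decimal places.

132.14 mm

At z = 4.4 mm: the r=6.5 cylinder gives a regular 24-gon of circumradius 6.5 (constant along its height) (perimeter = 2·24·6.500·sin(180°/24) = 40.72 mm); the cylinder at (14.5, 14.5): section is a regular 24-gon, circumradius r=10 (perimeter = 2·24·10.000·sin(180°/24) = 62.65 mm); the r=9.5 sphere at (-2, 11) slices to a regular 24-gon of circumradius 4.964 (√(r²−h²) with h=8.1 from center) (perimeter = 2·24·4.964·sin(180°/24) = 31.10 mm); the cylinder at (-4, 4): section is a regular 24-gon, circumradius r=10.5 (perimeter = 2·24·10.500·sin(180°/24) = 65.79 mm); Merging all regions: the regions partially overlap (shared area 181.94 mm²), so the edge portions inside another operand are dropped and the merged outline is re-measured after clipping — boundary = 132.14 mm. Overall, the cross-section has 2 separate islands. Total boundary length (outer) = 132.14 mm.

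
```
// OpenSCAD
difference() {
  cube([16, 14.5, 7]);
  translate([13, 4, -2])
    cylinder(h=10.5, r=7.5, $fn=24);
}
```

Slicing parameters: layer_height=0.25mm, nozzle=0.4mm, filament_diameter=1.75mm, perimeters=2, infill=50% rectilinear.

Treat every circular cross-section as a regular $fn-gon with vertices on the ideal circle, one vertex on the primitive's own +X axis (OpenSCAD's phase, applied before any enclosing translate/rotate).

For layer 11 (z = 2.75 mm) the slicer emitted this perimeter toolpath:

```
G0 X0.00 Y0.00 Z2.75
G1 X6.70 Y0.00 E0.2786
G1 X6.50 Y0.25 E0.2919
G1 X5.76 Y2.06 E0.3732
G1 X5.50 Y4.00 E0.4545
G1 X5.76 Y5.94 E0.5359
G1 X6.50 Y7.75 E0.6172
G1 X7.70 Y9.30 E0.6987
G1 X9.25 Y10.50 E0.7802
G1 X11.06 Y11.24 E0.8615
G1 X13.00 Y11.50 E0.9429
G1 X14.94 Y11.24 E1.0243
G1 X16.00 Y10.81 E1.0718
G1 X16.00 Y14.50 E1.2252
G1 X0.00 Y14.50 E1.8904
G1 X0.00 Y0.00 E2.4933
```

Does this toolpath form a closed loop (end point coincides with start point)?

Start point (G0): (0.00, 0.00). End point (last G1): the path returns to the start — closed.

yes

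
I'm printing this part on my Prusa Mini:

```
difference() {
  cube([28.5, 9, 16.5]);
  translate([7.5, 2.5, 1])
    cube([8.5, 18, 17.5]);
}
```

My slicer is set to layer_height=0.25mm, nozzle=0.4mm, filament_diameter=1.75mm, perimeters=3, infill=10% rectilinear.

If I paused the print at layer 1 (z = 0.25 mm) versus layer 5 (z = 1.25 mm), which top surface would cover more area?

layer 1 (z = 0.25 mm)

Layer 1 (z = 0.25): the cube is present — its section is the full 28.5×9 rectangle (area 256.50 mm²); the cube at (7.5, 2.5) is absent (z outside [1, 18.5]); After the difference (first − rest): none of the subtracted shapes is present at this height, so the 28.5×9 cube is unchanged — area = 256.50 mm². So its area = 256.50 mm². Layer 5 (z = 1.25): the 28.5×9 cube contributes its full rectangle (area 256.50 mm²); the cube at (7.5, 2.5) is present — its section is the full 8.5×18 rectangle (area 153.00 mm²); Taking the first minus the rest: starting from the 28.5×9 cube (256.50 mm²), the 8.5×18 cube at (7.5, 2.5) partially overlaps it — only the 55.25 mm² overlap (of its 153.00 mm²) is removed, clipping the outline — area = 201.25 mm². So its area = 201.25 mm². Layer 1 is larger (256.50 vs 201.25 mm²).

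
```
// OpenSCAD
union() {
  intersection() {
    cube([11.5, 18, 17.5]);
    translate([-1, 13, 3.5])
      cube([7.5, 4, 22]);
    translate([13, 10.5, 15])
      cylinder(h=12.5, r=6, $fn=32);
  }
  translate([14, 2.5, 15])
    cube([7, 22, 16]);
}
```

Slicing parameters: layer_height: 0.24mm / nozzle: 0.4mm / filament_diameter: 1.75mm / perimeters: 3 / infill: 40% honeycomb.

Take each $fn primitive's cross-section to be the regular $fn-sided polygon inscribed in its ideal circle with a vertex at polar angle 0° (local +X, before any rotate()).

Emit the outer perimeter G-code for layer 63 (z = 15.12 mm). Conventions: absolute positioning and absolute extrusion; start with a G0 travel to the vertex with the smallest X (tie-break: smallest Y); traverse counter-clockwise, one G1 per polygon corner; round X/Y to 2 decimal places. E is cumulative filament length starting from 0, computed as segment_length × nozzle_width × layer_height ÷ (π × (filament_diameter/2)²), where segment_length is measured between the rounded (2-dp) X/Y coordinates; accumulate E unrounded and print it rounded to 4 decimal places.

At z = 15.12 mm: the cube (footprint 11.5×18) is included at this height; the cube at (-1, 13) is present — its section is the full 7.5×4 rectangle; the cylinder at (13, 10.5): section is a regular 32-gon, circumradius r=6; Keeping only the common overlap: the 7.5×4 cube at (-1, 13) partially overlaps the 11.5×18 cube; clipping to the common part keeps 26.00 mm²; the r=6 cylinder at (13, 10.5) does not overlap the running intersection (empty) — nothing remains; the cube at (14, 2.5) is present — its section is the full 7×22 rectangle; Taking the union: only the 7×22 cube at (14, 2.5) is present, so the union is just that shape — 1 connected region. The outline is a single polygon with 4 vertices. Extrusion per mm of travel: 0.4 × 0.24 / (π × 0.875²) = 0.039912. Accumulating E over each segment gives final E = 2.3149.

G0 X14.00 Y2.50 Z15.12
G1 X21.00 Y2.50 E0.2794
G1 X21.00 Y24.50 E1.1575
G1 X14.00 Y24.50 E1.4368
G1 X14.00 Y2.50 E2.3149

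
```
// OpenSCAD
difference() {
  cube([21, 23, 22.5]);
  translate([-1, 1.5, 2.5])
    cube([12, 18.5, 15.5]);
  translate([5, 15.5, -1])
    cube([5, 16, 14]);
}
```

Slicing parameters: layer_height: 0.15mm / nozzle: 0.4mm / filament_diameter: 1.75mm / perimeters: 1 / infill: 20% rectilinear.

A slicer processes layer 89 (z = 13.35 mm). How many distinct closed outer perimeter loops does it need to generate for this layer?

1

At z = 13.35 mm: the cube is present — its section is the full 21×23 rectangle; the cube at (-1, 1.5) (footprint 12×18.5) is included at this height; the cube at (5, 15.5) is not intersected at this z (z outside [-1, 13]); Taking the first minus the rest: starting from the 21×23 cube, the 12×18.5 cube at (-1, 1.5) partially overlaps it — only the 203.50 mm² overlap (of its 222.00 mm²) is removed, clipping the outline — 1 connected region. The result has 1 disconnected region.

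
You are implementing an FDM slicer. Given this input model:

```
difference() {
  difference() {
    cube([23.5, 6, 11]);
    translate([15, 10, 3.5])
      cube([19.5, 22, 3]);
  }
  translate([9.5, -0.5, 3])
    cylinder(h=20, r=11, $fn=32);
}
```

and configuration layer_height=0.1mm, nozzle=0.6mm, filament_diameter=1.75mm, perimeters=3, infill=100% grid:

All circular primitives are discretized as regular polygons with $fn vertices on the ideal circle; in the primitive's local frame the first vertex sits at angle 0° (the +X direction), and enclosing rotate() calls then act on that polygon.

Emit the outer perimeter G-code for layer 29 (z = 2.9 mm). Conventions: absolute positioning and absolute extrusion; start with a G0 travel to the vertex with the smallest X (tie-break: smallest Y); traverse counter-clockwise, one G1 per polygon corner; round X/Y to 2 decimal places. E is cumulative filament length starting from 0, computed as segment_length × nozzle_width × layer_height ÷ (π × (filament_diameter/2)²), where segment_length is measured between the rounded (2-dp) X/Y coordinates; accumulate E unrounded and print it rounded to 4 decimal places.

G0 X0.00 Y0.00 Z2.90
G1 X23.50 Y0.00 E0.5862
G1 X23.50 Y6.00 E0.7359
G1 X0.00 Y6.00 E1.3221
G1 X0.00 Y0.00 E1.4718

At z = 2.9 mm: the 23.5×6 cube contributes its full rectangle; the cube at (15, 10) is not intersected at this z (z outside [3.5, 6.5]); Taking the first minus the rest: none of the subtracted shapes is present at this height, so the 23.5×6 cube is unchanged — 1 connected region; the cylinder at (9.5, -0.5) is not intersected at this z (z outside [3, 23]); Subtracting the remaining from the first: none of the subtracted shapes is present at this height, so the result so far is unchanged — 1 connected region. The outline is a single polygon with 4 vertices. Extrusion per mm of travel: 0.6 × 0.1 / (π × 0.875²) = 0.024945. Accumulating E over each segment gives final E = 1.4718.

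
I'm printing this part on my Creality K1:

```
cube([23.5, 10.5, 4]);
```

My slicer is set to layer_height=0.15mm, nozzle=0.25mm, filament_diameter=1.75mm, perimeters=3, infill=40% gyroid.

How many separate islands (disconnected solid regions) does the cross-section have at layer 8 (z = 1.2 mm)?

At z = 1.2 mm: the 23.5×10.5 cube contributes its full rectangle. Overall, the cross-section is a single solid region. Island count = 1.

1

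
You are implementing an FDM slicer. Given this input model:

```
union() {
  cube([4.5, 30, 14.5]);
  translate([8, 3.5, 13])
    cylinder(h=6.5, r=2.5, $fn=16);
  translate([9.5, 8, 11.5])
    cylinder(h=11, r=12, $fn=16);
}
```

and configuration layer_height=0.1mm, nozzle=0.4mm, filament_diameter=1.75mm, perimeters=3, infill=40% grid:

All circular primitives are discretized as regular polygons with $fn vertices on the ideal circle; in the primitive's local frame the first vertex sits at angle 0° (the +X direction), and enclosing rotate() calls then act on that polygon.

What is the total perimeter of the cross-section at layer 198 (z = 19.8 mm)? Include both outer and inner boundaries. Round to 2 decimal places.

At z = 19.8 mm: the cube is not intersected at this z (z outside [0, 14.5]); the cylinder at (8, 3.5) is absent (z outside [13, 19.5]); the r=12 cylinder at (9.5, 8) contributes a regular 16-gon of circumradius 12 (perimeter = 2·16·12.000·sin(180°/16) = 74.91 mm); Taking the union: only the r=12 cylinder at (9.5, 8) is present, so the union is just that shape — boundary = 74.91 mm. Overall, the cross-section is a single solid region. Total boundary length (outer) = 74.91 mm.

74.91 mm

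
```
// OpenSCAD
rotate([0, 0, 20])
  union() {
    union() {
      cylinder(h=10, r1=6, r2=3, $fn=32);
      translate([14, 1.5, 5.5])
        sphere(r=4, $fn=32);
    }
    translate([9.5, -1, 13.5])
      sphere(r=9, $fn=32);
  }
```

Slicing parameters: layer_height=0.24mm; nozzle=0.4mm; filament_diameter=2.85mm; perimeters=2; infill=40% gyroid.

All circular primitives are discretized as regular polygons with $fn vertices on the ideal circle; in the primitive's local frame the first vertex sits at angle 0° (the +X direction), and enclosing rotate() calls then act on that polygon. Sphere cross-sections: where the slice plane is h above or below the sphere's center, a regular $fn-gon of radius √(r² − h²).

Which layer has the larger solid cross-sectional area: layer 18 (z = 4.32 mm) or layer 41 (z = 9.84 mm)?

layer 41 (z = 9.84 mm)

Layer 18 (z = 4.32): the cone: at t=0.432 of its height the radius interpolates to r₁+(r₂−r₁)t = 4.704, giving a regular 32-gon of that circumradius (area = (32/2)·4.704²·sin(360°/32) = 69.07 mm²); the r=4 sphere at (14, 1.5) contributes a regular 32-gon of circumradius √(4²−1.18²) = 3.822 (area = (32/2)·3.822²·sin(360°/32) = 45.60 mm²); Merging all regions: the 2 present regions are separate (no shared area or edge), so areas and boundary lengths simply add and each stays a separate island — area = 114.67 mm²; the sphere at (9.5, -1) is absent (|z−center|=9.180 > r=9); Taking the union: only the result so far is present, so the union is just that shape — area = 114.67 mm²; (whole slice rotated 20° about Z — lengths, areas and connectivity unchanged). So its area = 114.67 mm². Layer 41 (z = 9.84): the cone: at t=0.984 of its height the radius interpolates to r₁+(r₂−r₁)t = 3.048, giving a regular 32-gon of that circumradius (area = (32/2)·3.048²·sin(360°/32) = 29.00 mm²); the sphere at (14, 1.5) is absent (|z−center|=4.340 > r=4); Taking the union: only the cone is present, so the union is just that shape — area = 29.00 mm²; the r=9 sphere at (9.5, -1) slices to a regular 32-gon of circumradius 8.222 (√(r²−h²) with h=3.66 from center) (area = (32/2)·8.222²·sin(360°/32) = 211.02 mm²); Combining (union): the regions partially overlap — summed areas 240.02 mm² minus the doubly-counted overlap 5.81 mm² gives 234.21 mm² — area = 234.21 mm²; (rotated 20° about Z; rotation is an isometry so areas/perimeters/island counts are preserved). So its area = 234.21 mm². Layer 41 is larger (234.21 vs 114.67 mm²).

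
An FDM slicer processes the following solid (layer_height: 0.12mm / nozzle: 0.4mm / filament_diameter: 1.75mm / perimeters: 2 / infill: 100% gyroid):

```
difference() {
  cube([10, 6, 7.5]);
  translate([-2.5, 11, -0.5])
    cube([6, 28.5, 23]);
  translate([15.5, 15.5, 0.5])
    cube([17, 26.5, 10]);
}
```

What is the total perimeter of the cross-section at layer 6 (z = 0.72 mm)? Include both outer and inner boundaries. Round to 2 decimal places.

At z = 0.72 mm: the 10×6 cube contributes its full rectangle (perimeter 32.00 mm); the cube at (-2.5, 11) (footprint 6×28.5) is included at this height (perimeter 69.00 mm); the 17×26.5 cube at (15.5, 15.5) contributes its full rectangle (perimeter 87.00 mm); Taking the first minus the rest: starting from the 10×6 cube, the 6×28.5 cube at (-2.5, 11) misses the remaining region (no effect); the 17×26.5 cube at (15.5, 15.5) misses the remaining region (no effect) — boundary = 32.00 mm. Overall, the cross-section is a single solid region. Total boundary length (outer) = 32.00 mm.

32.00 mm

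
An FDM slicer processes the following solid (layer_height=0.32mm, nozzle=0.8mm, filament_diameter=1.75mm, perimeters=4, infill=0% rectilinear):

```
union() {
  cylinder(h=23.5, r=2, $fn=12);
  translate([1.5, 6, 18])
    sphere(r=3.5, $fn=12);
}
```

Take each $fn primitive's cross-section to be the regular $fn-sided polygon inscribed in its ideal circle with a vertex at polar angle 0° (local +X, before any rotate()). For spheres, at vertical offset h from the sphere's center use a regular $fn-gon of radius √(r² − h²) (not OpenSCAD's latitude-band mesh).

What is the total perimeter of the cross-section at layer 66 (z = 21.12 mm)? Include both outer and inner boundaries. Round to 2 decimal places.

22.28 mm

At z = 21.12 mm: the r=2 cylinder gives a regular 12-gon of circumradius 2 (constant along its height) (perimeter = 2·12·2.000·sin(180°/12) = 12.42 mm); the r=3.5 sphere at (1.5, 6) contributes a regular 12-gon of circumradius √(3.5²−3.12²) = 1.586 (perimeter = 2·12·1.586·sin(180°/12) = 9.85 mm); Combining (union): the 2 present regions are separate (no shared area or edge), so areas and boundary lengths simply add and each stays a separate island — boundary = 22.28 mm. Overall, the cross-section has 2 separate islands. Total boundary length (outer) = 22.28 mm.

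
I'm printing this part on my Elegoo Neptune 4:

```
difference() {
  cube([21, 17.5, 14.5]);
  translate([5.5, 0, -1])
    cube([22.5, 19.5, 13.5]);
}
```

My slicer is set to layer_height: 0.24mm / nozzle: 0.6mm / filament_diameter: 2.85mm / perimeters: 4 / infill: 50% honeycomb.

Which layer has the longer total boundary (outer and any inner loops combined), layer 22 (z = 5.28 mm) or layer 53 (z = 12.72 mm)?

Layer 22 (z = 5.28): the cube is present — its section is the full 21×17.5 rectangle (perimeter 77.00 mm); the cube at (5.5, 0) (footprint 22.5×19.5) is included at this height (perimeter 84.00 mm); Subtracting the remaining from the first: starting from the 21×17.5 cube, the 22.5×19.5 cube at (5.5, 0) partially overlaps it — only the 271.25 mm² overlap (of its 438.75 mm²) is removed, clipping the outline — boundary = 46.00 mm. So its perimeter = 46.00 mm. Layer 53 (z = 12.72): the cube (footprint 21×17.5) is included at this height (perimeter 77.00 mm); the cube at (5.5, 0) is not intersected at this z (z outside [-1, 12.5]); Taking the first minus the rest: none of the subtracted shapes is present at this height, so the 21×17.5 cube is unchanged — boundary = 77.00 mm. So its perimeter = 77.00 mm. Layer 53 is larger (77.00 vs 46.00 mm).

layer 53 (z = 12.72 mm)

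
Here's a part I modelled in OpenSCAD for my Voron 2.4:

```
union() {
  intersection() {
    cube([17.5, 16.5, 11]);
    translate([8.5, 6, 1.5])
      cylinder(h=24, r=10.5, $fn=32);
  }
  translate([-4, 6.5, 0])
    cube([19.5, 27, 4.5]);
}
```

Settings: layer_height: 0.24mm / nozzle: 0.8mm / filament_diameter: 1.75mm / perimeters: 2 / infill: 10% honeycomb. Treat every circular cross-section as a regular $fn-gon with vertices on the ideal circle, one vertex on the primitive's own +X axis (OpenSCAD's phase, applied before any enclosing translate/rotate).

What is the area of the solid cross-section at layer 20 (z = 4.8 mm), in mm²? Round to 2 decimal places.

At z = 4.8 mm: the 17.5×16.5 cube contributes its full rectangle (area 288.75 mm²); the cylinder at (8.5, 6): section is a regular 32-gon, circumradius r=10.5 (area = (32/2)·10.500²·sin(360°/32) = 344.14 mm²); After intersecting: the r=10.5 cylinder at (8.5, 6) partially overlaps the 17.5×16.5 cube; clipping to the common part keeps 263.48 mm² — area = 263.48 mm²; the cube at (-4, 6.5) is absent (z outside [0, 4.5]); Combining (union): only that combined region is present, so the union is just that shape — area = 263.48 mm². Overall, the cross-section is a single solid region. Net area = 263.48 mm².

263.48 mm²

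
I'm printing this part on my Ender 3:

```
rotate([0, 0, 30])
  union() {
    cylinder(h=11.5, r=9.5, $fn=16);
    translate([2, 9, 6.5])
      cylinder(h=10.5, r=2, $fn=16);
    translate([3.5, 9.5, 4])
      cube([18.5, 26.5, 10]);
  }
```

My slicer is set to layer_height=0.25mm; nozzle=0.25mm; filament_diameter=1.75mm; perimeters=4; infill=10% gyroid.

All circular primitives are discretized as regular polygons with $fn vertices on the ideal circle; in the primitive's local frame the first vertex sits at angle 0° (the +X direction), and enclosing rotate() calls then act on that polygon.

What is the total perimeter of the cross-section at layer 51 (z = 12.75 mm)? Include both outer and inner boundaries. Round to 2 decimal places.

100.40 mm

At z = 12.75 mm: the cylinder is absent (z outside [0, 11.5]); the r=2 cylinder at (2, 9) gives a regular 16-gon of circumradius 2 (constant along its height) (perimeter = 2·16·2.000·sin(180°/16) = 12.49 mm); the cube at (3.5, 9.5) is present — its section is the full 18.5×26.5 rectangle (perimeter 90.00 mm); Taking the union: the regions partially overlap (shared area 0.19 mm²), so the edge portions inside another operand are dropped and the merged outline is re-measured after clipping — boundary = 100.40 mm; (whole slice rotated 30° about Z — lengths, areas and connectivity unchanged). Overall, the cross-section is a single solid region. Total boundary length (outer) = 100.40 mm.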